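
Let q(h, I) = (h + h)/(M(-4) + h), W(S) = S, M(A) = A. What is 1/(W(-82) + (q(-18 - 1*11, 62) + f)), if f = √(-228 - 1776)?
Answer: -21846/2298565 - 1089*I*√501/4597130 ≈ -0.0095042 - 0.0053023*I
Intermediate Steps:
q(h, I) = 2*h/(-4 + h) (q(h, I) = (h + h)/(-4 + h) = (2*h)/(-4 + h) = 2*h/(-4 + h))
f = 2*I*√501 (f = √(-2004) = 2*I*√501 ≈ 44.766*I)
1/(W(-82) + (q(-18 - 1*11, 62) + f)) = 1/(-82 + (2*(-18 - 1*11)/(-4 + (-18 - 1*11)) + 2*I*√501)) = 1/(-82 + (2*(-18 - 11)/(-4 + (-18 - 11)) + 2*I*√501)) = 1/(-82 + (2*(-29)/(-4 - 29) + 2*I*√501)) = 1/(-82 + (2*(-29)/(-33) + 2*I*√501)) = 1/(-82 + (2*(-29)*(-1/33) + 2*I*√501)) = 1/(-82 + (58/33 + 2*I*√501)) = 1/(-2648/33 + 2*I*√501)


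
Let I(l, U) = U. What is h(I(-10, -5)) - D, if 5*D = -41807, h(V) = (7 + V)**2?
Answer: 41827/5 ≈ 8365.4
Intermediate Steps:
D = -41807/5 (D = (1/5)*(-41807) = -41807/5 ≈ -8361.4)
h(I(-10, -5)) - D = (7 - 5)**2 - 1*(-41807/5) = 2**2 + 41807/5 = 4 + 41807/5 = 41827/5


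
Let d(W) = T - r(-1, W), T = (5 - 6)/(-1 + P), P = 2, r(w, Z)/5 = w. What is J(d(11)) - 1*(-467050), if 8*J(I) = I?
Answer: 934101/2 ≈ 4.6705e+5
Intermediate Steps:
r(w, Z) = 5*w
T = -1 (T = (5 - 6)/(-1 + 2) = -1/1 = -1*1 = -1)
d(W) = 4 (d(W) = -1 - 5*(-1) = -1 - 1*(-5) = -1 + 5 = 4)
J(I) = I/8
J(d(11)) - 1*(-467050) = (1/8)*4 - 1*(-467050) = 1/2 + 467050 = 934101/2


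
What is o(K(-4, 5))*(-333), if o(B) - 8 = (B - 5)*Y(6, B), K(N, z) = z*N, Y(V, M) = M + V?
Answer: -119214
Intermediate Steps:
K(N, z) = N*z
o(B) = 8 + (-5 + B)*(6 + B) (o(B) = 8 + (B - 5)*(B + 6) = 8 + (-5 + B)*(6 + B))
o(K(-4, 5))*(-333) = (-22 - 4*5 + (-4*5)²)*(-333) = (-22 - 20 + (-20)²)*(-333) = (-22 - 20 + 400)*(-333) = 358*(-333) = -119214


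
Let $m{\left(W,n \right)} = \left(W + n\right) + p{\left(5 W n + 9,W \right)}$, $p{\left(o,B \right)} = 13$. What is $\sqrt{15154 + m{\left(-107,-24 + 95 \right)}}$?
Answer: $\sqrt{15131} \approx 123.01$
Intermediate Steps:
$m{\left(W,n \right)} = 13 + W + n$ ($m{\left(W,n \right)} = \left(W + n\right) + 13 = 13 + W + n$)
$\sqrt{15154 + m{\left(-107,-24 + 95 \right)}} = \sqrt{15154 + \left(13 - 107 + \left(-24 + 95\right)\right)} = \sqrt{15154 + \left(13 - 107 + 71\right)} = \sqrt{15154 - 23} = \sqrt{15131}$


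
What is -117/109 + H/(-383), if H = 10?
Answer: -45901/41747 ≈ -1.0995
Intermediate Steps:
-117/109 + H/(-383) = -117/109 + 10/(-383) = -117*1/109 + 10*(-1/383) = -117/109 - 10/383 = -45901/41747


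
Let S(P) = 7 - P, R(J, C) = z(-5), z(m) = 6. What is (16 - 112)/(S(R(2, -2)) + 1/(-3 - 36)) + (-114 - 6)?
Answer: -4152/19 ≈ -218.53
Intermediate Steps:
R(J, C) = 6
(16 - 112)/(S(R(2, -2)) + 1/(-3 - 36)) + (-114 - 6) = (16 - 112)/((7 - 1*6) + 1/(-3 - 36)) + (-114 - 6) = -96/((7 - 6) + 1/(-39)) - 120 = -96/(1 - 1/39) - 120 = -96/38/39 - 120 = -96*39/38 - 120 = -1872/19 - 120 = -4152/19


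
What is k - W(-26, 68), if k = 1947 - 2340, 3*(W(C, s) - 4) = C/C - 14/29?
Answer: -11518/29 ≈ -397.17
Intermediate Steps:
W(C, s) = 121/29 (W(C, s) = 4 + (C/C - 14/29)/3 = 4 + (1 - 14*1/29)/3 = 4 + (1 - 14/29)/3 = 4 + (⅓)*(15/29) = 4 + 5/29 = 121/29)
k = -393
k - W(-26, 68) = -393 - 1*121/29 = -393 - 121/29 = -11518/29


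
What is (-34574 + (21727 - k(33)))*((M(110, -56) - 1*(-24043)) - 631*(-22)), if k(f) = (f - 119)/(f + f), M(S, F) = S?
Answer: -16123340780/33 ≈ -4.8859e+8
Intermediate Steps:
k(f) = (-119 + f)/(2*f) (k(f) = (-119 + f)/((2*f)) = (-119 + f)*(1/(2*f)) = (-119 + f)/(2*f))
(-34574 + (21727 - k(33)))*((M(110, -56) - 1*(-24043)) - 631*(-22)) = (-34574 + (21727 - (-119 + 33)/(2*33)))*((110 - 1*(-24043)) - 631*(-22)) = (-34574 + (21727 - (-86)/(2*33)))*((110 + 24043) + 13882) = (-34574 + (21727 - 1*(-43/33)))*(24153 + 13882) = (-34574 + (21727 + 43/33))*38035 = (-34574 + 717034/33)*38035 = -423908/33*38035 = -16123340780/33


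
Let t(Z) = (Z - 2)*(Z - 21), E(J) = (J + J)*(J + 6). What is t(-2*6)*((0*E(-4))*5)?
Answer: 0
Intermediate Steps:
E(J) = 2*J*(6 + J) (E(J) = (2*J)*(6 + J) = 2*J*(6 + J))
t(Z) = (-21 + Z)*(-2 + Z) (t(Z) = (-2 + Z)*(-21 + Z) = (-21 + Z)*(-2 + Z))
t(-2*6)*((0*E(-4))*5) = (42 + (-2*6)² - (-46)*6)*((0*(2*(-4)*(6 - 4)))*5) = (42 + (-12)² - 23*(-12))*((0*(2*(-4)*2))*5) = (42 + 144 + 276)*((0*(-16))*5) = 462*(0*5) = 462*0 = 0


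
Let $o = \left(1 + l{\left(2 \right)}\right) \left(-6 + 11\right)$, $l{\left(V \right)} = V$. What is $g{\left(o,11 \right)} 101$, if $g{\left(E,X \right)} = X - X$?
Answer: $0$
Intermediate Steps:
$o = 15$ ($o = \left(1 + 2\right) \left(-6 + 11\right) = 3 \cdot 5 = 15$)
$g{\left(E,X \right)} = 0$
$g{\left(o,11 \right)} 101 = 0 \cdot 101 = 0$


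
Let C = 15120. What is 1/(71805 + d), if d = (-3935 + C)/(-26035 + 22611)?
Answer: 3424/245849135 ≈ 1.3927e-5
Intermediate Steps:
d = -11185/3424 (d = (-3935 + 15120)/(-26035 + 22611) = 11185/(-3424) = 11185*(-1/3424) = -11185/3424 ≈ -3.2666)
1/(71805 + d) = 1/(71805 - 11185/3424) = 1/(245849135/3424) = 3424/245849135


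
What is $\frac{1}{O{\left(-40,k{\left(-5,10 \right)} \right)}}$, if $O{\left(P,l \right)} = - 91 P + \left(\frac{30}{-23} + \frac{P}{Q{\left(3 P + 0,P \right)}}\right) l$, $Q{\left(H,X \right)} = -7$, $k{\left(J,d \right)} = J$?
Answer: $\frac{161}{582490} \approx 0.0002764$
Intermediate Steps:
$O{\left(P,l \right)} = - 91 P + l \left(- \frac{30}{23} - \frac{P}{7}\right)$ ($O{\left(P,l \right)} = - 91 P + \left(\frac{30}{-23} + \frac{P}{-7}\right) l = - 91 P + \left(30 \left(- \frac{1}{23}\right) + P \left(- \frac{1}{7}\right)\right) l = - 91 P + \left(- \frac{30}{23} - \frac{P}{7}\right) l = - 91 P + l \left(- \frac{30}{23} - \frac{P}{7}\right)$)
$\frac{1}{O{\left(-40,k{\left(-5,10 \right)} \right)}} = \frac{1}{\left(-91\right) \left(-40\right) - - \frac{150}{23} - \left(- \frac{40}{7}\right) \left(-5\right)} = \frac{1}{3640 + \frac{150}{23} - \frac{200}{7}} = \frac{1}{\frac{582490}{161}} = \frac{161}{582490}$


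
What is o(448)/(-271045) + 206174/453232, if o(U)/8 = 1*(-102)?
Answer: 28126134571/61423133720 ≈ 0.45791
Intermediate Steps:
o(U) = -816 (o(U) = 8*(1*(-102)) = 8*(-102) = -816)
o(448)/(-271045) + 206174/453232 = -816/(-271045) + 206174/453232 = -816*(-1/271045) + 206174*(1/453232) = 816/271045 + 103087/226616 = 28126134571/61423133720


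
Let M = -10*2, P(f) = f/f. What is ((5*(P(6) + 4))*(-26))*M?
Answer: 13000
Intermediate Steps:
P(f) = 1
M = -20
((5*(P(6) + 4))*(-26))*M = ((5*(1 + 4))*(-26))*(-20) = ((5*5)*(-26))*(-20) = (25*(-26))*(-20) = -650*(-20) = 13000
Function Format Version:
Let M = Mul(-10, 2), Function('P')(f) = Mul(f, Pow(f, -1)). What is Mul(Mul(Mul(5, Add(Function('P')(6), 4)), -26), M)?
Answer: 13000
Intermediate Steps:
Function('P')(f) = 1
M = -20
Mul(Mul(Mul(5, Add(Function('P')(6), 4)), -26), M) = Mul(Mul(Mul(5, Add(1, 4)), -26), -20) = Mul(Mul(Mul(5, 5), -26), -20) = Mul(Mul(25, -26), -20) = Mul(-650, -20) = 13000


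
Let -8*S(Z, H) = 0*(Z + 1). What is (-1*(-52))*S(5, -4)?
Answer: 0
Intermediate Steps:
S(Z, H) = 0 (S(Z, H) = -0*(Z + 1) = -0*(1 + Z) = -1/8*0 = 0)
(-1*(-52))*S(5, -4) = -1*(-52)*0 = 52*0 = 0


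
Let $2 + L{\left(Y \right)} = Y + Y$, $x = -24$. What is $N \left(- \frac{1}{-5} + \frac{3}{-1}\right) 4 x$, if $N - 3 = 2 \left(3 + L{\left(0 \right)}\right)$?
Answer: $1344$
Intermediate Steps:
$L{\left(Y \right)} = -2 + 2 Y$ ($L{\left(Y \right)} = -2 + \left(Y + Y\right) = -2 + 2 Y$)
$N = 5$ ($N = 3 + 2 \left(3 + \left(-2 + 2 \cdot 0\right)\right) = 3 + 2 \left(3 + \left(-2 + 0\right)\right) = 3 + 2 \left(3 - 2\right) = 3 + 2 \cdot 1 = 3 + 2 = 5$)
$N \left(- \frac{1}{-5} + \frac{3}{-1}\right) 4 x = 5 \left(- \frac{1}{-5} + \frac{3}{-1}\right) 4 \left(-24\right) = 5 \left(\left(-1\right) \left(- \frac{1}{5}\right) + 3 \left(-1\right)\right) 4 \left(-24\right) = 5 \left(\frac{1}{5} - 3\right) 4 \left(-24\right) = 5 \left(\left(- \frac{14}{5}\right) 4\right) \left(-24\right) = 5 \left(- \frac{56}{5}\right) \left(-24\right) = \left(-56\right) \left(-24\right) = 1344$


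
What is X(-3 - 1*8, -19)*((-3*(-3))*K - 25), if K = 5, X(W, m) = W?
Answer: -220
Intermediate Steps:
X(-3 - 1*8, -19)*((-3*(-3))*K - 25) = (-3 - 1*8)*(-3*(-3)*5 - 25) = (-3 - 8)*(9*5 - 25) = -11*(45 - 25) = -11*20 = -220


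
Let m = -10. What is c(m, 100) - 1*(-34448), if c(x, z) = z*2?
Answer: 34648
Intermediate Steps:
c(x, z) = 2*z
c(m, 100) - 1*(-34448) = 2*100 - 1*(-34448) = 200 + 34448 = 34648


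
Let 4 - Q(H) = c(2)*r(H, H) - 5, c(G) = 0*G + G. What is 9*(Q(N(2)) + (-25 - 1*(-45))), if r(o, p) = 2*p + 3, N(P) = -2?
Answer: 279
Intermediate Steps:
c(G) = G (c(G) = 0 + G = G)
r(o, p) = 3 + 2*p
Q(H) = 3 - 4*H (Q(H) = 4 - (2*(3 + 2*H) - 5) = 4 - ((6 + 4*H) - 5) = 4 - (1 + 4*H) = 4 + (-1 - 4*H) = 3 - 4*H)
9*(Q(N(2)) + (-25 - 1*(-45))) = 9*((3 - 4*(-2)) + (-25 - 1*(-45))) = 9*((3 + 8) + (-25 + 45)) = 9*(11 + 20) = 9*31 = 279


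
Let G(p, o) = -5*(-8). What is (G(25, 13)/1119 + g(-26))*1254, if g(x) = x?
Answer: -12144572/373 ≈ -32559.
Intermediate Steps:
G(p, o) = 40
(G(25, 13)/1119 + g(-26))*1254 = (40/1119 - 26)*1254 = -29054/1119*1254 = -12144572/373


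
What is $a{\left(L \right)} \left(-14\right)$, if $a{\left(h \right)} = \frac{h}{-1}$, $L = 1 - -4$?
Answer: $70$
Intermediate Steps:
$L = 5$ ($L = 1 + 4 = 5$)
$a{\left(h \right)} = - h$ ($a{\left(h \right)} = h \left(-1\right) = - h$)
$a{\left(L \right)} \left(-14\right) = \left(-1\right) 5 \left(-14\right) = \left(-5\right) \left(-14\right) = 70$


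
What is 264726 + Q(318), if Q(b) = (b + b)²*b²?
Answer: 40904518230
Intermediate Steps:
Q(b) = 4*b⁴ (Q(b) = (2*b)²*b² = (4*b²)*b² = 4*b⁴)
264726 + Q(318) = 264726 + 4*318⁴ = 264726 + 4*10226063376 = 264726 + 40904253504 = 40904518230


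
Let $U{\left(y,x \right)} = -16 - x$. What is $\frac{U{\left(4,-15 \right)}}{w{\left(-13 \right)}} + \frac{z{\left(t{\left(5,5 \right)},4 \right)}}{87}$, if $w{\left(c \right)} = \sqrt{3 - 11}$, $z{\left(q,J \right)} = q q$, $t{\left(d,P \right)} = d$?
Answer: $\frac{25}{87} + \frac{i \sqrt{2}}{4} \approx 0.28736 + 0.35355 i$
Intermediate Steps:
$z{\left(q,J \right)} = q^{2}$
$w{\left(c \right)} = 2 i \sqrt{2}$ ($w{\left(c \right)} = \sqrt{-8} = 2 i \sqrt{2}$)
$\frac{U{\left(4,-15 \right)}}{w{\left(-13 \right)}} + \frac{z{\left(t{\left(5,5 \right)},4 \right)}}{87} = \frac{-16 - -15}{2 i \sqrt{2}} + \frac{5^{2}}{87} = \left(-16 + 15\right) \left(- \frac{i \sqrt{2}}{4}\right) + 25 \cdot \frac{1}{87} = - \frac{\left(-1\right) i \sqrt{2}}{4} + \frac{25}{87} = \frac{i \sqrt{2}}{4} + \frac{25}{87} = \frac{25}{87} + \frac{i \sqrt{2}}{4}$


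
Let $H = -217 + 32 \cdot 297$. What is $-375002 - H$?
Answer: $-384289$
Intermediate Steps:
$H = 9287$ ($H = -217 + 9504 = 9287$)
$-375002 - H = -375002 - 9287 = -384289$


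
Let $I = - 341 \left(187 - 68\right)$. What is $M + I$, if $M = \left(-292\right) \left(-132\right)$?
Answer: $-2035$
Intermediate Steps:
$M = 38544$
$I = -40579$ ($I = \left(-341\right) 119 = -40579$)
$M + I = 38544 - 40579 = -2035$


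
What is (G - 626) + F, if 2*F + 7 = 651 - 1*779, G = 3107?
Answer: 4827/2 ≈ 2413.5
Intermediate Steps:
F = -135/2 (F = -7/2 + (651 - 1*779)/2 = -7/2 + (651 - 779)/2 = -7/2 + (½)*(-128) = -7/2 - 64 = -135/2 ≈ -67.500)
(G - 626) + F = (3107 - 626) - 135/2 = 2481 - 135/2 = 4827/2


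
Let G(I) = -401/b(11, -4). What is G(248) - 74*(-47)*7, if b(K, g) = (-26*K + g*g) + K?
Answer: 6306015/259 ≈ 24348.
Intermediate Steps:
b(K, g) = g**2 - 25*K (b(K, g) = (-26*K + g**2) + K = (g**2 - 26*K) + K = g**2 - 25*K)
G(I) = 401/259 (G(I) = -401/((-4)**2 - 25*11) = -401/(16 - 275) = -401/(-259) = -401*(-1/259) = 401/259)
G(248) - 74*(-47)*7 = 401/259 - 74*(-47)*7 = 401/259 + 3478*7 = 401/259 + 24346 = 6306015/259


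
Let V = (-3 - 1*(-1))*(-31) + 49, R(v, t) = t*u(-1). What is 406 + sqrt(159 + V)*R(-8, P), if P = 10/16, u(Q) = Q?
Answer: 406 - 15*sqrt(30)/8 ≈ 395.73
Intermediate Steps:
P = 5/8 (P = 10*(1/16) = 5/8 ≈ 0.62500)
R(v, t) = -t (R(v, t) = t*(-1) = -t)
V = 111 (V = (-3 + 1)*(-31) + 49 = -2*(-31) + 49 = 62 + 49 = 111)
406 + sqrt(159 + V)*R(-8, P) = 406 + sqrt(159 + 111)*(-1*5/8) = 406 + sqrt(270)*(-5/8) = 406 + (3*sqrt(30))*(-5/8) = 406 - 15*sqrt(30)/8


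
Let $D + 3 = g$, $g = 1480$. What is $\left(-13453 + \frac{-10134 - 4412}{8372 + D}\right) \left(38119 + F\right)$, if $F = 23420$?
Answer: $- \frac{388320300337}{469} \approx -8.2797 \cdot 10^{8}$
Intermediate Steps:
$D = 1477$ ($D = -3 + 1480 = 1477$)
$\left(-13453 + \frac{-10134 - 4412}{8372 + D}\right) \left(38119 + F\right) = \left(-13453 + \frac{-10134 - 4412}{8372 + 1477}\right) \left(38119 + 23420\right) = \left(-13453 + \frac{-10134 - 4412}{9849}\right) 61539 = \left(-13453 - \frac{2078}{1407}\right) 61539 = \left(- \frac{18930449}{1407}\right) 61539 = - \frac{388320300337}{469}$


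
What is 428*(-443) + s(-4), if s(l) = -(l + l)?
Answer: -189596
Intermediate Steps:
s(l) = -2*l
428*(-443) + s(-4) = 428*(-443) - 2*(-4) = -189604 + 8 = -189596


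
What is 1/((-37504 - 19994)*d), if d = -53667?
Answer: 1/3085745166 ≈ 3.2407e-10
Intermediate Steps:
1/((-37504 - 19994)*d) = 1/(-37504 - 19994*(-53667)) = -1/53667/(-57498) = -1/57498*(-1/53667) = 1/3085745166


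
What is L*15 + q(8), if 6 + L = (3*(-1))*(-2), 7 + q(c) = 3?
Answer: -4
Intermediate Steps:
q(c) = -4 (q(c) = -7 + 3 = -4)
L = 0 (L = -6 + (3*(-1))*(-2) = -6 - 3*(-2) = -6 + 6 = 0)
L*15 + q(8) = 0*15 - 4 = 0 - 4 = -4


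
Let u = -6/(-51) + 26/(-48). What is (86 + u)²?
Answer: 1219057225/166464 ≈ 7323.3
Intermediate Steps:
u = -173/408 (u = -6*(-1/51) + 26*(-1/48) = 2/17 - 13/24 = -173/408 ≈ -0.42402)
(86 + u)² = (86 - 173/408)² = (34915/408)² = 1219057225/166464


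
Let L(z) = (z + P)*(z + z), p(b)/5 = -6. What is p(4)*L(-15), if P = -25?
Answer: -36000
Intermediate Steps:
p(b) = -30 (p(b) = 5*(-6) = -30)
L(z) = 2*z*(-25 + z) (L(z) = (z - 25)*(z + z) = (-25 + z)*(2*z) = 2*z*(-25 + z))
p(4)*L(-15) = -60*(-15)*(-25 - 15) = -60*(-15)*(-40) = -30*1200 = -36000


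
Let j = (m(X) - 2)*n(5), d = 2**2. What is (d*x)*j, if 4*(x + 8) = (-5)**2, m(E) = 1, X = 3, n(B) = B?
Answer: 35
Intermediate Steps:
d = 4
j = -5 (j = (1 - 2)*5 = -1*5 = -5)
x = -7/4 (x = -8 + (1/4)*(-5)**2 = -8 + (1/4)*25 = -8 + 25/4 = -7/4 ≈ -1.7500)
(d*x)*j = (4*(-7/4))*(-5) = -7*(-5) = 35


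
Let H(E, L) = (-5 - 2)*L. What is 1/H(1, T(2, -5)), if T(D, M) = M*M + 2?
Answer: -1/189 ≈ -0.0052910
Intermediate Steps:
T(D, M) = 2 + M² (T(D, M) = M² + 2 = 2 + M²)
H(E, L) = -7*L
1/H(1, T(2, -5)) = 1/(-7*(2 + (-5)²)) = 1/(-7*(2 + 25)) = 1/(-7*27) = 1/(-189) = -1/189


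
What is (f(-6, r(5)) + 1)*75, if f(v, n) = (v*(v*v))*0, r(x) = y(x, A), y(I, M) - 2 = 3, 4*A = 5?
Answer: 75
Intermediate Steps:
A = 5/4 (A = (¼)*5 = 5/4 ≈ 1.2500)
y(I, M) = 5 (y(I, M) = 2 + 3 = 5)
r(x) = 5
f(v, n) = 0 (f(v, n) = (v*v²)*0 = v³*0 = 0)
(f(-6, r(5)) + 1)*75 = (0 + 1)*75 = 1*75 = 75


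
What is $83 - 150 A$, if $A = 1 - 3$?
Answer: $383$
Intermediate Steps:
$A = -2$ ($A = 1 - 3 = -2$)
$83 - 150 A = 83 - -300 = 83 + 300 = 383$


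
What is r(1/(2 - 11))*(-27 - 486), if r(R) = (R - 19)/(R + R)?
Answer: -44118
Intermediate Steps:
r(R) = (-19 + R)/(2*R) (r(R) = (-19 + R)/((2*R)) = (-19 + R)*(1/(2*R)) = (-19 + R)/(2*R))
r(1/(2 - 11))*(-27 - 486) = ((-19 + 1/(2 - 11))/(2*(1/(2 - 11))))*(-27 - 486) = ((-19 + 1/(-9))/(2*(1/(-9))))*(-513) = ((-19 - ⅑)/(2*(-⅑)))*(-513) = ((½)*(-9)*(-172/9))*(-513) = 86*(-513) = -44118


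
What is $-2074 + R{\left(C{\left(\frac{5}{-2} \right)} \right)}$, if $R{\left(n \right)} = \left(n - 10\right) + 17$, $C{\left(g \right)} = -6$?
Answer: $-2073$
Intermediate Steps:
$R{\left(n \right)} = 7 + n$ ($R{\left(n \right)} = \left(-10 + n\right) + 17 = 7 + n$)
$-2074 + R{\left(C{\left(\frac{5}{-2} \right)} \right)} = -2074 + \left(7 - 6\right) = -2074 + 1 = -2073$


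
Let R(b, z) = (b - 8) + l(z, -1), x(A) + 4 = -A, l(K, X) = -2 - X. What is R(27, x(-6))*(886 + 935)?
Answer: 32778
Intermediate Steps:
x(A) = -4 - A
R(b, z) = -9 + b (R(b, z) = (b - 8) + (-2 - 1*(-1)) = (-8 + b) + (-2 + 1) = (-8 + b) - 1 = -9 + b)
R(27, x(-6))*(886 + 935) = (-9 + 27)*(886 + 935) = 18*1821 = 32778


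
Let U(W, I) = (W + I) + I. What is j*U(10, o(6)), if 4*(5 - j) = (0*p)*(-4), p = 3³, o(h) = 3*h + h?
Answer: 290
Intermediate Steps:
o(h) = 4*h
p = 27
U(W, I) = W + 2*I (U(W, I) = (I + W) + I = W + 2*I)
j = 5 (j = 5 - 0*27*(-4)/4 = 5 - 0*(-4) = 5 - ¼*0 = 5 + 0 = 5)
j*U(10, o(6)) = 5*(10 + 2*(4*6)) = 5*(10 + 2*24) = 5*(10 + 48) = 5*58 = 290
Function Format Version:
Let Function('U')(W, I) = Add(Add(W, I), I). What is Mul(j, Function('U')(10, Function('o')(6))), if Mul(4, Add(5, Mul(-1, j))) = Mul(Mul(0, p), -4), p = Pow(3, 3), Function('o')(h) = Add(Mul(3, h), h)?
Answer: 290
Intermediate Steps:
Function('o')(h) = Mul(4, h)
p = 27
Function('U')(W, I) = Add(W, Mul(2, I)) (Function('U')(W, I) = Add(Add(I, W), I) = Add(W, Mul(2, I)))
j = 5 (j = Add(5, Mul(Rational(-1, 4), Mul(Mul(0, 27), -4))) = Add(5, Mul(Rational(-1, 4), Mul(0, -4))) = Add(5, Mul(Rational(-1, 4), 0)) = Add(5, 0) = 5)
Mul(j, Function('U')(10, Function('o')(6))) = Mul(5, Add(10, Mul(2, Mul(4, 6)))) = Mul(5, Add(10, Mul(2, 24))) = Mul(5, Add(10, 48)) = Mul(5, 58) = 290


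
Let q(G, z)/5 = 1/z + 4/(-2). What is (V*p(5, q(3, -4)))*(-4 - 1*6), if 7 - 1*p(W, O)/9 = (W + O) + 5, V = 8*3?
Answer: -17820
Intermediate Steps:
q(G, z) = -10 + 5/z (q(G, z) = 5*(1/z + 4/(-2)) = 5*(1/z + 4*(-1/2)) = 5*(1/z - 2) = 5*(-2 + 1/z) = -10 + 5/z)
V = 24
p(W, O) = 18 - 9*O - 9*W (p(W, O) = 63 - 9*((W + O) + 5) = 63 - 9*((O + W) + 5) = 63 - 9*(5 + O + W) = 63 + (-45 - 9*O - 9*W) = 18 - 9*O - 9*W)
(V*p(5, q(3, -4)))*(-4 - 1*6) = (24*(18 - 9*(-10 + 5/(-4)) - 9*5))*(-4 - 1*6) = (24*(18 - 9*(-10 + 5*(-1/4)) - 45))*(-4 - 6) = (24*(18 - 9*(-10 - 5/4) - 45))*(-10) = (24*(18 - 9*(-45/4) - 45))*(-10) = (24*(18 + 405/4 - 45))*(-10) = (24*(297/4))*(-10) = 1782*(-10) = -17820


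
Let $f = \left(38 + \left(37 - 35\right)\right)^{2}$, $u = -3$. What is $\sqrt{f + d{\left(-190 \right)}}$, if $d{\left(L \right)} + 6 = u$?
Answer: $\sqrt{1591} \approx 39.887$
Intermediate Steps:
$d{\left(L \right)} = -9$ ($d{\left(L \right)} = -6 - 3 = -9$)
$f = 1600$ ($f = \left(38 + \left(37 - 35\right)\right)^{2} = \left(38 + 2\right)^{2} = 40^{2} = 1600$)
$\sqrt{f + d{\left(-190 \right)}} = \sqrt{1600 - 9} = \sqrt{1591}$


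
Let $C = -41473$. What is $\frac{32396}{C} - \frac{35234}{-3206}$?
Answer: $\frac{678699053}{66481219} \approx 10.209$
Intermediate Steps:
$\frac{32396}{C} - \frac{35234}{-3206} = \frac{32396}{-41473} - \frac{35234}{-3206} = 32396 \left(- \frac{1}{41473}\right) - - \frac{17617}{1603} = - \frac{32396}{41473} + \frac{17617}{1603} = \frac{678699053}{66481219}$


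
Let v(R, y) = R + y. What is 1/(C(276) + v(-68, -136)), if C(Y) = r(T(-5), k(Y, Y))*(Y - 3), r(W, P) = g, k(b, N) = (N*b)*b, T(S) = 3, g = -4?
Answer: -1/1296 ≈ -0.00077160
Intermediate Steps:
k(b, N) = N*b²
r(W, P) = -4
C(Y) = 12 - 4*Y (C(Y) = -4*(Y - 3) = -4*(-3 + Y) = 12 - 4*Y)
1/(C(276) + v(-68, -136)) = 1/((12 - 4*276) + (-68 - 136)) = 1/((12 - 1104) - 204) = 1/(-1092 - 204) = 1/(-1296) = -1/1296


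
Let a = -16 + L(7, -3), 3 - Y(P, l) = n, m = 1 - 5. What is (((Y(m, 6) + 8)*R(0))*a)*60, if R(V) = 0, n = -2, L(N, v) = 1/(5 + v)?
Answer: 0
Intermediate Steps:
m = -4
Y(P, l) = 5 (Y(P, l) = 3 - 1*(-2) = 3 + 2 = 5)
a = -31/2 (a = -16 + 1/(5 - 3) = -16 + 1/2 = -16 + ½ = -31/2 ≈ -15.500)
(((Y(m, 6) + 8)*R(0))*a)*60 = (((5 + 8)*0)*(-31/2))*60 = ((13*0)*(-31/2))*60 = (0*(-31/2))*60 = 0*60 = 0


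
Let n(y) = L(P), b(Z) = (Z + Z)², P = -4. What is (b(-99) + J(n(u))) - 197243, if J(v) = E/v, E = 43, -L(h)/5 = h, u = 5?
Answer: -3160737/20 ≈ -1.5804e+5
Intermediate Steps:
L(h) = -5*h
b(Z) = 4*Z² (b(Z) = (2*Z)² = 4*Z²)
n(y) = 20 (n(y) = -5*(-4) = 20)
J(v) = 43/v
(b(-99) + J(n(u))) - 197243 = (4*(-99)² + 43/20) - 197243 = (4*9801 + 43*(1/20)) - 197243 = (39204 + 43/20) - 197243 = 784123/20 - 197243 = -3160737/20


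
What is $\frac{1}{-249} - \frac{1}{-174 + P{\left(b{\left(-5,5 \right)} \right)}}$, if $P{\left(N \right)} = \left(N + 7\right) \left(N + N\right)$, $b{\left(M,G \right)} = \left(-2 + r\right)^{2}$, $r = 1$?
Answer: $\frac{91}{39342} \approx 0.002313$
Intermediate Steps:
$b{\left(M,G \right)} = 1$ ($b{\left(M,G \right)} = \left(-2 + 1\right)^{2} = \left(-1\right)^{2} = 1$)
$P{\left(N \right)} = 2 N \left(7 + N\right)$ ($P{\left(N \right)} = \left(7 + N\right) 2 N = 2 N \left(7 + N\right)$)
$\frac{1}{-249} - \frac{1}{-174 + P{\left(b{\left(-5,5 \right)} \right)}} = \frac{1}{-249} - \frac{1}{-174 + 2 \cdot 1 \left(7 + 1\right)} = - \frac{1}{249} - \frac{1}{-174 + 2 \cdot 1 \cdot 8} = - \frac{1}{249} - \frac{1}{-174 + 16} = - \frac{1}{249} - \frac{1}{-158} = - \frac{1}{249} - - \frac{1}{158} = - \frac{1}{249} + \frac{1}{158} = \frac{91}{39342}$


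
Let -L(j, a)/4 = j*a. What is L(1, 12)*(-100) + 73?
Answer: 4873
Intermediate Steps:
L(j, a) = -4*a*j (L(j, a) = -4*j*a = -4*a*j)
L(1, 12)*(-100) + 73 = -4*12*1*(-100) + 73 = -48*(-100) + 73 = 4800 + 73 = 4873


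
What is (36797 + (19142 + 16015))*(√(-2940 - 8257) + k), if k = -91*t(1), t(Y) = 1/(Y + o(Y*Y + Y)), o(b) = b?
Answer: -6547814/3 + 71954*I*√11197 ≈ -2.1826e+6 + 7.6139e+6*I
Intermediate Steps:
t(Y) = 1/(Y² + 2*Y) (t(Y) = 1/(Y + (Y*Y + Y)) = 1/(Y + (Y² + Y)) = 1/(Y + (Y + Y²)) = 1/(Y² + 2*Y))
k = -91/3 (k = -91/(1*(2 + 1)) = -91/3 ≈ -30.333)
(36797 + (19142 + 16015))*(√(-2940 - 8257) + k) = (36797 + (19142 + 16015))*(√(-2940 - 8257) - 91/3) = (36797 + 35157)*(√(-11197) - 91/3) = 71954*(I*√11197 - 91/3) = 71954*(-91/3 + I*√11197) = -6547814/3 + 71954*I*√11197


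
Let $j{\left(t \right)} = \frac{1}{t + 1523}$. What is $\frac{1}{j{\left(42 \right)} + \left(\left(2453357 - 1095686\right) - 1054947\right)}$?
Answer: $\frac{1565}{473763061} \approx 3.3033 \cdot 10^{-6}$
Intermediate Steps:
$j{\left(t \right)} = \frac{1}{1523 + t}$
$\frac{1}{j{\left(42 \right)} + \left(\left(2453357 - 1095686\right) - 1054947\right)} = \frac{1}{\frac{1}{1523 + 42} + \left(\left(2453357 - 1095686\right) - 1054947\right)} = \frac{1}{\frac{1}{1565} + \left(1357671 - 1054947\right)} = \frac{1}{\frac{1}{1565} + 302724} = \frac{1}{\frac{473763061}{1565}} = \frac{1565}{473763061}$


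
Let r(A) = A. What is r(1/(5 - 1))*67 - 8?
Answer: 35/4 ≈ 8.7500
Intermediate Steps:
r(1/(5 - 1))*67 - 8 = 67/(5 - 1) - 8 = 67/4 - 8 = 35/4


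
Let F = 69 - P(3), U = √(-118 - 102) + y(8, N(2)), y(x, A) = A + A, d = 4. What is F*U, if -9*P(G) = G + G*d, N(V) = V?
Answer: 848/3 + 424*I*√55/3 ≈ 282.67 + 1048.2*I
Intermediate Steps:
y(x, A) = 2*A
P(G) = -5*G/9 (P(G) = -(G + G*4)/9 = -(G + 4*G)/9 = -5*G/9)
U = 4 + 2*I*√55 (U = √(-118 - 102) + 2*2 = √(-220) + 4 = 2*I*√55 + 4 = 4 + 2*I*√55 ≈ 4.0 + 14.832*I)
F = 212/3 (F = 69 - (-5)*3/9 = 69 - 1*(-5/3) = 69 + 5/3 = 212/3 ≈ 70.667)
F*U = 212*(4 + 2*I*√55)/3 = 848/3 + 424*I*√55/3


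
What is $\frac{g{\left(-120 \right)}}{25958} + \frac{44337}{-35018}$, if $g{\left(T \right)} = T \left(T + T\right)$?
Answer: $- \frac{71190723}{454498622} \approx -0.15664$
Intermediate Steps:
$g{\left(T \right)} = 2 T^{2}$ ($g{\left(T \right)} = T 2 T = 2 T^{2}$)
$\frac{g{\left(-120 \right)}}{25958} + \frac{44337}{-35018} = \frac{2 \left(-120\right)^{2}}{25958} + \frac{44337}{-35018} = 2 \cdot 14400 \cdot \frac{1}{25958} + 44337 \left(- \frac{1}{35018}\right) = 28800 \cdot \frac{1}{25958} - \frac{44337}{35018} = \frac{14400}{12979} - \frac{44337}{35018} = - \frac{71190723}{454498622}$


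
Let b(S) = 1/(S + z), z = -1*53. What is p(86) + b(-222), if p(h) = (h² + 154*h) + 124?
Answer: 5710099/275 ≈ 20764.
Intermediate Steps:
p(h) = 124 + h² + 154*h
z = -53
b(S) = 1/(-53 + S) (b(S) = 1/(S - 53) = 1/(-53 + S))
p(86) + b(-222) = (124 + 86² + 154*86) + 1/(-53 - 222) = (124 + 7396 + 13244) + 1/(-275) = 20764 - 1/275 = 5710099/275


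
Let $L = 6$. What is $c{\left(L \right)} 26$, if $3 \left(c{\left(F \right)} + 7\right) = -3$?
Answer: $-208$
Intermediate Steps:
$c{\left(F \right)} = -8$ ($c{\left(F \right)} = -7 + \frac{1}{3} \left(-3\right) = -7 - 1 = -8$)
$c{\left(L \right)} 26 = \left(-8\right) 26 = -208$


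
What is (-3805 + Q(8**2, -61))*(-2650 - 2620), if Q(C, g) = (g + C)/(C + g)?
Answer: 20047080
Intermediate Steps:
Q(C, g) = 1 (Q(C, g) = (C + g)/(C + g) = 1)
(-3805 + Q(8**2, -61))*(-2650 - 2620) = (-3805 + 1)*(-2650 - 2620) = -3804*(-5270) = 20047080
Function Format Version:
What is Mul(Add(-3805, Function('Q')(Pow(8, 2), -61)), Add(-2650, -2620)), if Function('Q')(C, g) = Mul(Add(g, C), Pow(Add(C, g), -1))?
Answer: 20047080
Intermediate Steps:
Function('Q')(C, g) = 1 (Function('Q')(C, g) = Mul(Add(C, g), Pow(Add(C, g), -1)) = 1)
Mul(Add(-3805, Function('Q')(Pow(8, 2), -61)), Add(-2650, -2620)) = Mul(Add(-3805, 1), Add(-2650, -2620)) = Mul(-3804, -5270) = 20047080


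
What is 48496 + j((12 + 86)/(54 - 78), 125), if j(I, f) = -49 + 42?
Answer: 48489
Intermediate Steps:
j(I, f) = -7
48496 + j((12 + 86)/(54 - 78), 125) = 48496 - 7 = 48489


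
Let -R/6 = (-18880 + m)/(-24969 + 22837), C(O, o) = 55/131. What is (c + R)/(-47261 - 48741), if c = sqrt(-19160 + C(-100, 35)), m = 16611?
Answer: 6807/102338132 - I*sqrt(328797555)/12576262 ≈ 6.6515e-5 - 0.0014418*I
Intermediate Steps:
C(O, o) = 55/131 (C(O, o) = 55*(1/131) = 55/131)
R = -6807/1066 (R = -6*(-18880 + 16611)/(-24969 + 22837) = -(-13614)/(-2132) = -(-13614)*(-1)/2132 = -6*2269/2132 = -6807/1066 ≈ -6.3856)
c = I*sqrt(328797555)/131 (c = sqrt(-19160 + 55/131) = sqrt(-2509905/131) = I*sqrt(328797555)/131 ≈ 138.42*I)
(c + R)/(-47261 - 48741) = (I*sqrt(328797555)/131 - 6807/1066)/(-47261 - 48741) = (-6807/1066 + I*sqrt(328797555)/131)/(-96002) = (-6807/1066 + I*sqrt(328797555)/131)*(-1/96002) = 6807/102338132 - I*sqrt(328797555)/12576262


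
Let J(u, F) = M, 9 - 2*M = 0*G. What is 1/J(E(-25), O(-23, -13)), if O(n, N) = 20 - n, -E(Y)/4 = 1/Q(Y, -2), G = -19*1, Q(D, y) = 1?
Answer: 2/9 ≈ 0.22222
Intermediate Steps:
G = -19
E(Y) = -4 (E(Y) = -4/1 = -4*1 = -4)
M = 9/2 (M = 9/2 - 0*(-19) = 9/2 - ½*0 = 9/2 + 0 = 9/2 ≈ 4.5000)
J(u, F) = 9/2
1/J(E(-25), O(-23, -13)) = 1/(9/2) = 2/9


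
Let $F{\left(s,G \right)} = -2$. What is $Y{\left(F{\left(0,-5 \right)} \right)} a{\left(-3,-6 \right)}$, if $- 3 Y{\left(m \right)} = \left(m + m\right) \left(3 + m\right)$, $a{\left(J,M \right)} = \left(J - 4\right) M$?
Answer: $56$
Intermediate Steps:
$a{\left(J,M \right)} = M \left(-4 + J\right)$ ($a{\left(J,M \right)} = \left(-4 + J\right) M = M \left(-4 + J\right)$)
$Y{\left(m \right)} = - \frac{2 m \left(3 + m\right)}{3}$ ($Y{\left(m \right)} = - \frac{\left(m + m\right) \left(3 + m\right)}{3} = - \frac{2 m \left(3 + m\right)}{3}$)
$Y{\left(F{\left(0,-5 \right)} \right)} a{\left(-3,-6 \right)} = \left(- \frac{2}{3}\right) \left(-2\right) \left(3 - 2\right) \left(- 6 \left(-4 - 3\right)\right) = \left(- \frac{2}{3}\right) \left(-2\right) 1 \left(\left(-6\right) \left(-7\right)\right) = \frac{4}{3} \cdot 42 = 56$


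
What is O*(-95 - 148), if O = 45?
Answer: -10935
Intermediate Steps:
O*(-95 - 148) = 45*(-95 - 148) = 45*(-243) = -10935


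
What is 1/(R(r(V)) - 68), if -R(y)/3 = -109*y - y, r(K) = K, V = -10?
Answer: -1/3368 ≈ -0.00029691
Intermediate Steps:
R(y) = 330*y (R(y) = -3*(-109*y - y) = -(-330)*y = 330*y)
1/(R(r(V)) - 68) = 1/(330*(-10) - 68) = 1/(-3300 - 68) = 1/(-3368) = -1/3368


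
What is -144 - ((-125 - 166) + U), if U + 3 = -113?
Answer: 263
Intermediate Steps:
U = -116 (U = -3 - 113 = -116)
-144 - ((-125 - 166) + U) = -144 - ((-125 - 166) - 116) = -144 - (-291 - 116) = -144 - 1*(-407) = -144 + 407 = 263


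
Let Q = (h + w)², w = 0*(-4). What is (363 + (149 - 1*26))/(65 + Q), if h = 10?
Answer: 162/55 ≈ 2.9455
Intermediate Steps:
w = 0
Q = 100 (Q = (10 + 0)² = 10² = 100)
(363 + (149 - 1*26))/(65 + Q) = (363 + (149 - 1*26))/(65 + 100) = (363 + (149 - 26))/165 = (363 + 123)*(1/165) = 486*(1/165) = 162/55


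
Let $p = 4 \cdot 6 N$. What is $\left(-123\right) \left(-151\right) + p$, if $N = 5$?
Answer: $18693$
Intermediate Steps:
$p = 120$ ($p = 4 \cdot 6 \cdot 5 = 24 \cdot 5 = 120$)
$\left(-123\right) \left(-151\right) + p = \left(-123\right) \left(-151\right) + 120 = 18573 + 120 = 18693$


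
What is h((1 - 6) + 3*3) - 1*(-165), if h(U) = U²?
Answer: 181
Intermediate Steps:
h((1 - 6) + 3*3) - 1*(-165) = ((1 - 6) + 3*3)² - 1*(-165) = (-5 + 9)² + 165 = 4² + 165 = 16 + 165 = 181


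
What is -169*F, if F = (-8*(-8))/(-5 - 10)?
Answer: 10816/15 ≈ 721.07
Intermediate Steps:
F = -64/15 (F = 64/(-15) = 64*(-1/15) = -64/15 ≈ -4.2667)
-169*F = -169*(-64/15) = 10816/15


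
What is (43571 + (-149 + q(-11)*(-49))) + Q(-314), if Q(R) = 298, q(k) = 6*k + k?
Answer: 47493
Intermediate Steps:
q(k) = 7*k
(43571 + (-149 + q(-11)*(-49))) + Q(-314) = (43571 + (-149 + (7*(-11))*(-49))) + 298 = (43571 + (-149 - 77*(-49))) + 298 = (43571 + (-149 + 3773)) + 298 = (43571 + 3624) + 298 = 47195 + 298 = 47493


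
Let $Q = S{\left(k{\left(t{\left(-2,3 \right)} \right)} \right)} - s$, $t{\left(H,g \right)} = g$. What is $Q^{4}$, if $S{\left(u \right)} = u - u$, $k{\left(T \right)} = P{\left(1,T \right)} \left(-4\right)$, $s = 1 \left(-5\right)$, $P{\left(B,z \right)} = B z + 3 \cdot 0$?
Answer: $625$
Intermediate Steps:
$P{\left(B,z \right)} = B z$ ($P{\left(B,z \right)} = B z + 0 = B z$)
$s = -5$
$k{\left(T \right)} = - 4 T$ ($k{\left(T \right)} = 1 T \left(-4\right) = T \left(-4\right) = - 4 T$)
$S{\left(u \right)} = 0$
$Q = 5$ ($Q = 0 - -5 = 0 + 5 = 5$)
$Q^{4} = 5^{4} = 625$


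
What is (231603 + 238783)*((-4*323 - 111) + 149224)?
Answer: 69532928906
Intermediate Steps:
(231603 + 238783)*((-4*323 - 111) + 149224) = 470386*((-1292 - 111) + 149224) = 470386*(-1403 + 149224) = 470386*147821 = 69532928906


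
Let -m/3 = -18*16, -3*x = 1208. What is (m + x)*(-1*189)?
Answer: -87192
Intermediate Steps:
x = -1208/3 (x = -⅓*1208 = -1208/3 ≈ -402.67)
m = 864 (m = -(-54)*16 = -3*(-288) = 864)
(m + x)*(-1*189) = (864 - 1208/3)*(-1*189) = (1384/3)*(-189) = -87192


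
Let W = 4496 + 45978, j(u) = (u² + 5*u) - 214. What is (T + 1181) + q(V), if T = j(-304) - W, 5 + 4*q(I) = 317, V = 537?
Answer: 41467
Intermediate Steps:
q(I) = 78 (q(I) = -5/4 + (¼)*317 = -5/4 + 317/4 = 78)
j(u) = -214 + u² + 5*u
W = 50474
T = 40208 (T = (-214 + (-304)² + 5*(-304)) - 1*50474 = (-214 + 92416 - 1520) - 50474 = 90682 - 50474 = 40208)
(T + 1181) + q(V) = (40208 + 1181) + 78 = 41389 + 78 = 41467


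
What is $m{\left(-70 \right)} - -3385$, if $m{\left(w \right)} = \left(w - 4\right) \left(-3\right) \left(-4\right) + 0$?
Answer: $2497$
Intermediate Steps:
$m{\left(w \right)} = -48 + 12 w$ ($m{\left(w \right)} = \left(-4 + w\right) \left(-3\right) \left(-4\right) + 0 = \left(12 - 3 w\right) \left(-4\right) + 0 = \left(-48 + 12 w\right) + 0 = -48 + 12 w$)
$m{\left(-70 \right)} - -3385 = \left(-48 + 12 \left(-70\right)\right) - -3385 = \left(-48 - 840\right) + 3385 = -888 + 3385 = 2497$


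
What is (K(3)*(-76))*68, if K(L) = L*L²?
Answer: -139536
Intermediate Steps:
K(L) = L³
(K(3)*(-76))*68 = (3³*(-76))*68 = (27*(-76))*68 = -2052*68 = -139536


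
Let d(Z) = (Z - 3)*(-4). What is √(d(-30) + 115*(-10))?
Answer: I*√1018 ≈ 31.906*I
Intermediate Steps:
d(Z) = 12 - 4*Z (d(Z) = (-3 + Z)*(-4) = 12 - 4*Z)
√(d(-30) + 115*(-10)) = √((12 - 4*(-30)) + 115*(-10)) = √((12 + 120) - 1150) = √(132 - 1150) = √(-1018) = I*√1018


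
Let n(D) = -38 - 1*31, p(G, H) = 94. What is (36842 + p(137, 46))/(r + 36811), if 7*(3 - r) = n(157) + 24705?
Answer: 129276/116531 ≈ 1.1094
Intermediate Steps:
n(D) = -69 (n(D) = -38 - 31 = -69)
r = -24615/7 (r = 3 - (-69 + 24705)/7 = 3 - ⅐*24636 = 3 - 24636/7 = -24615/7 ≈ -3516.4)
(36842 + p(137, 46))/(r + 36811) = (36842 + 94)/(-24615/7 + 36811) = 36936/(233062/7) = 36936*(7/233062) = 129276/116531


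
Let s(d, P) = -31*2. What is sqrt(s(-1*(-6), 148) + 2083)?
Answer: sqrt(2021) ≈ 44.956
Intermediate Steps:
s(d, P) = -62
sqrt(s(-1*(-6), 148) + 2083) = sqrt(-62 + 2083) = sqrt(2021)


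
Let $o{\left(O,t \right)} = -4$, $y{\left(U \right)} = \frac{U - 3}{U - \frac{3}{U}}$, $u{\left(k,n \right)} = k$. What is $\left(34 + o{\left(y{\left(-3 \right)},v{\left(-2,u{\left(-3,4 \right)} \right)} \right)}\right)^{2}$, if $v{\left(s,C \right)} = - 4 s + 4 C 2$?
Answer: $900$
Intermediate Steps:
$y{\left(U \right)} = \frac{-3 + U}{U - \frac{3}{U}}$
$v{\left(s,C \right)} = - 4 s + 8 C$
$\left(34 + o{\left(y{\left(-3 \right)},v{\left(-2,u{\left(-3,4 \right)} \right)} \right)}\right)^{2} = \left(34 - 4\right)^{2} = 30^{2} = 900$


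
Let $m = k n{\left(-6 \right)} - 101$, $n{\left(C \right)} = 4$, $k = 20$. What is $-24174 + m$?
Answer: $-24195$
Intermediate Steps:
$m = -21$ ($m = 20 \cdot 4 - 101 = 80 - 101 = -21$)
$-24174 + m = -24174 - 21 = -24195$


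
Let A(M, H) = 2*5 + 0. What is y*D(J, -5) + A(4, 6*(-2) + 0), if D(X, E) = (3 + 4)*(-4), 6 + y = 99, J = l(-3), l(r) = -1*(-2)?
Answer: -2594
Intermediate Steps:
l(r) = 2
J = 2
y = 93 (y = -6 + 99 = 93)
A(M, H) = 10 (A(M, H) = 10 + 0 = 10)
D(X, E) = -28 (D(X, E) = 7*(-4) = -28)
y*D(J, -5) + A(4, 6*(-2) + 0) = 93*(-28) + 10 = -2604 + 10 = -2594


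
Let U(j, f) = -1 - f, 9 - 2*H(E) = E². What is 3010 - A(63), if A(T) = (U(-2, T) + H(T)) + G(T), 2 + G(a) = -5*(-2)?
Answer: 5046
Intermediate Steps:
H(E) = 9/2 - E²/2
G(a) = 8 (G(a) = -2 - 5*(-2) = -2 + 10 = 8)
A(T) = 23/2 - T - T²/2 (A(T) = ((-1 - T) + (9/2 - T²/2)) + 8 = (7/2 - T - T²/2) + 8 = 23/2 - T - T²/2)
3010 - A(63) = 3010 - (23/2 - 1*63 - ½*63²) = 3010 - (23/2 - 63 - ½*3969) = 3010 - (23/2 - 63 - 3969/2) = 3010 - 1*(-2036) = 3010 + 2036 = 5046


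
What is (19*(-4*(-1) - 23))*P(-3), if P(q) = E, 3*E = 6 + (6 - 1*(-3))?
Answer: -1805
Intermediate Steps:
E = 5 (E = (6 + (6 - 1*(-3)))/3 = (6 + (6 + 3))/3 = (6 + 9)/3 = (⅓)*15 = 5)
P(q) = 5
(19*(-4*(-1) - 23))*P(-3) = (19*(-4*(-1) - 23))*5 = (19*(4 - 23))*5 = (19*(-19))*5 = -361*5 = -1805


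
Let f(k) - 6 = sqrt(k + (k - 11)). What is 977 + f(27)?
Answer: 983 + sqrt(43) ≈ 989.56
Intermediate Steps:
f(k) = 6 + sqrt(-11 + 2*k) (f(k) = 6 + sqrt(k + (k - 11)) = 6 + sqrt(k + (-11 + k)) = 6 + sqrt(-11 + 2*k))
977 + f(27) = 977 + (6 + sqrt(-11 + 2*27)) = 977 + (6 + sqrt(-11 + 54)) = 977 + (6 + sqrt(43)) = 983 + sqrt(43)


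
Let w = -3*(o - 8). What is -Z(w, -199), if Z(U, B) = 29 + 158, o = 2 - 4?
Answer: -187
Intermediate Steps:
o = -2
w = 30 (w = -3*(-2 - 8) = -3*(-10) = 30)
Z(U, B) = 187
-Z(w, -199) = -1*187 = -187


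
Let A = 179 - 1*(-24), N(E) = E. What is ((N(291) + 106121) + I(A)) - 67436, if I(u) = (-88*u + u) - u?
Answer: 21112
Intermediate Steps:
A = 203 (A = 179 + 24 = 203)
I(u) = -88*u (I(u) = -87*u - u = -88*u)
((N(291) + 106121) + I(A)) - 67436 = ((291 + 106121) - 88*203) - 67436 = (106412 - 17864) - 67436 = 88548 - 67436 = 21112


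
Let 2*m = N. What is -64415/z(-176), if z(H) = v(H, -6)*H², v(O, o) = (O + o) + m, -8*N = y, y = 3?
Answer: 12883/1128688 ≈ 0.011414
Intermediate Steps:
N = -3/8 (N = -⅛*3 = -3/8 ≈ -0.37500)
m = -3/16 (m = (½)*(-3/8) = -3/16 ≈ -0.18750)
v(O, o) = -3/16 + O + o (v(O, o) = (O + o) - 3/16 = -3/16 + O + o)
z(H) = H²*(-99/16 + H) (z(H) = (-3/16 + H - 6)*H² = (-99/16 + H)*H² = H²*(-99/16 + H))
-64415/z(-176) = -64415*1/(30976*(-99/16 - 176)) = -64415/(30976*(-2915/16)) = -64415/(-5643440) = -64415*(-1/5643440) = 12883/1128688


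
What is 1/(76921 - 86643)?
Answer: -1/9722 ≈ -0.00010286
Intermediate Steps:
1/(76921 - 86643) = 1/(-9722) = -1/9722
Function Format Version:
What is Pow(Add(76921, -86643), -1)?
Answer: Rational(-1, 9722) ≈ -0.00010286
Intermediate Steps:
Pow(Add(76921, -86643), -1) = Pow(-9722, -1) = Rational(-1, 9722)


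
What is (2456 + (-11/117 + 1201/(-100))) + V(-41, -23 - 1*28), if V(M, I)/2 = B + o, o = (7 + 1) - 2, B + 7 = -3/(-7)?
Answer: 200061481/81900 ≈ 2442.8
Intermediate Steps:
B = -46/7 (B = -7 - 3/(-7) = -7 - 3*(-⅐) = -7 + 3/7 = -46/7 ≈ -6.5714)
o = 6 (o = 8 - 2 = 6)
V(M, I) = -8/7 (V(M, I) = 2*(-46/7 + 6) = 2*(-4/7) = -8/7)
(2456 + (-11/117 + 1201/(-100))) + V(-41, -23 - 1*28) = (2456 + (-11/117 + 1201/(-100))) - 8/7 = (2456 + (-11*1/117 + 1201*(-1/100))) - 8/7 = (2456 + (-11/117 - 1201/100)) - 8/7 = (2456 - 141617/11700) - 8/7 = 28593583/11700 - 8/7 = 200061481/81900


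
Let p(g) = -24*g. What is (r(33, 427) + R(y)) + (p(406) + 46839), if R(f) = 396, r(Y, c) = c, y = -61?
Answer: 37918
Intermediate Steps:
(r(33, 427) + R(y)) + (p(406) + 46839) = (427 + 396) + (-24*406 + 46839) = 823 + (-9744 + 46839) = 823 + 37095 = 37918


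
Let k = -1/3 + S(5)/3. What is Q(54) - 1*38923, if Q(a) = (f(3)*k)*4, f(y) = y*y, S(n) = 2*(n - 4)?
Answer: -38911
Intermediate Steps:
S(n) = -8 + 2*n (S(n) = 2*(-4 + n) = -8 + 2*n)
f(y) = y²
k = ⅓ (k = -1/3 + (-8 + 2*5)/3 = -1*⅓ + (-8 + 10)*(⅓) = -⅓ + 2*(⅓) = -⅓ + ⅔ = ⅓ ≈ 0.33333)
Q(a) = 12 (Q(a) = (3²*(⅓))*4 = (9*(⅓))*4 = 3*4 = 12)
Q(54) - 1*38923 = 12 - 1*38923 = 12 - 38923 = -38911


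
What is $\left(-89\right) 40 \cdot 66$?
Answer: $-234960$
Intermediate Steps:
$\left(-89\right) 40 \cdot 66 = \left(-3560\right) 66 = -234960$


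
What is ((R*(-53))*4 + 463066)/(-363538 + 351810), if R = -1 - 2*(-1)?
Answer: -231427/5864 ≈ -39.466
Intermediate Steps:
R = 1 (R = -1 + 2 = 1)
((R*(-53))*4 + 463066)/(-363538 + 351810) = ((1*(-53))*4 + 463066)/(-363538 + 351810) = (-53*4 + 463066)/(-11728) = (-212 + 463066)*(-1/11728) = 462854*(-1/11728) = -231427/5864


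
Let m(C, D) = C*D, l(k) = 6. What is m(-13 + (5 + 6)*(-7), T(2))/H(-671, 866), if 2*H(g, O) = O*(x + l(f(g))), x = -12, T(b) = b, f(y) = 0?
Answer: 30/433 ≈ 0.069284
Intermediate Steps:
H(g, O) = -3*O (H(g, O) = (O*(-12 + 6))/2 = (O*(-6))/2 = (-6*O)/2 = -3*O)
m(-13 + (5 + 6)*(-7), T(2))/H(-671, 866) = ((-13 + (5 + 6)*(-7))*2)/((-3*866)) = ((-13 + 11*(-7))*2)/(-2598) = ((-13 - 77)*2)*(-1/2598) = -90*2*(-1/2598) = -180*(-1/2598) = 30/433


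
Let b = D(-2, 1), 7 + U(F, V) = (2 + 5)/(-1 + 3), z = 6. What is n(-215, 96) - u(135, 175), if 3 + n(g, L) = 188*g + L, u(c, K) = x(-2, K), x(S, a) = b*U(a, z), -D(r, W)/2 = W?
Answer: -40334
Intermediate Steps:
U(F, V) = -7/2 (U(F, V) = -7 + (2 + 5)/(-1 + 3) = -7 + 7/2 = -7/2)
D(r, W) = -2*W
b = -2 (b = -2*1 = -2)
x(S, a) = 7 (x(S, a) = -2*(-7/2) = 7)
u(c, K) = 7
n(g, L) = -3 + L + 188*g (n(g, L) = -3 + (188*g + L) = -3 + (L + 188*g) = -3 + L + 188*g)
n(-215, 96) - u(135, 175) = (-3 + 96 + 188*(-215)) - 1*7 = (-3 + 96 - 40420) - 7 = -40327 - 7 = -40334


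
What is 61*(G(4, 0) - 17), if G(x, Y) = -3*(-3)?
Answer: -488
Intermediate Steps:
G(x, Y) = 9
61*(G(4, 0) - 17) = 61*(9 - 17) = 61*(-8) = -488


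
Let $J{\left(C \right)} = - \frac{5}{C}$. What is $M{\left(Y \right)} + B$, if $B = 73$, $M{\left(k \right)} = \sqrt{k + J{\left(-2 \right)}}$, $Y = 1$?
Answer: $73 + \frac{\sqrt{14}}{2} \approx 74.871$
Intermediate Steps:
$M{\left(k \right)} = \sqrt{\frac{5}{2} + k}$ ($M{\left(k \right)} = \sqrt{k - \frac{5}{-2}} = \sqrt{k - - \frac{5}{2}} = \sqrt{k + \frac{5}{2}} = \sqrt{\frac{5}{2} + k}$)
$M{\left(Y \right)} + B = \frac{\sqrt{10 + 4 \cdot 1}}{2} + 73 = \frac{\sqrt{10 + 4}}{2} + 73 = \frac{\sqrt{14}}{2} + 73 = 73 + \frac{\sqrt{14}}{2}$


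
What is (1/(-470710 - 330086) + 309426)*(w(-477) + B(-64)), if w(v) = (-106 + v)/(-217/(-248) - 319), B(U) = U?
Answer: -1960194215163926/101901291 ≈ -1.9236e+7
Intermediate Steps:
w(v) = 848/2545 - 8*v/2545 (w(v) = (-106 + v)/(-217*(-1/248) - 319) = (-106 + v)/(7/8 - 319) = (-106 + v)/(-2545/8) = (-106 + v)*(-8/2545) = 848/2545 - 8*v/2545)
(1/(-470710 - 330086) + 309426)*(w(-477) + B(-64)) = (1/(-470710 - 330086) + 309426)*((848/2545 - 8/2545*(-477)) - 64) = (1/(-800796) + 309426)*((848/2545 + 3816/2545) - 64) = (-1/800796 + 309426)*(4664/2545 - 64) = (247787103095/800796)*(-158216/2545) = -1960194215163926/101901291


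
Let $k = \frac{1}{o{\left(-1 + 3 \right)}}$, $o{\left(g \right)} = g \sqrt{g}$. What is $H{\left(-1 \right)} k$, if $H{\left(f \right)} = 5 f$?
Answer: $- \frac{5 \sqrt{2}}{4} \approx -1.7678$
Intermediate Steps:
$o{\left(g \right)} = g^{\frac{3}{2}}$
$k = \frac{\sqrt{2}}{4}$ ($k = \frac{1}{\left(-1 + 3\right)^{\frac{3}{2}}} = \frac{1}{2^{\frac{3}{2}}} = \frac{1}{2 \sqrt{2}} = \frac{\sqrt{2}}{4} \approx 0.35355$)
$H{\left(-1 \right)} k = 5 \left(-1\right) \frac{\sqrt{2}}{4} = - 5 \frac{\sqrt{2}}{4} = - \frac{5 \sqrt{2}}{4}$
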